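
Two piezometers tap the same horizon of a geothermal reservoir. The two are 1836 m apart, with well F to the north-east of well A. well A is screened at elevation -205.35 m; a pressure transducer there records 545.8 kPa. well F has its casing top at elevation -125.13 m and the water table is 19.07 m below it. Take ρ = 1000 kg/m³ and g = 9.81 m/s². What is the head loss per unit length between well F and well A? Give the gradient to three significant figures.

i ≈ 0.00300 m/m

Pressure head at well A: ψ = P/(ρg) = 545.8×1000 / (1000 × 9.81) = 55.64 m.
Total head at well A: h = z + ψ = -205.35 + 55.64 = -149.71 m.
Total head at well F: h = -125.13 − 19.07 = -144.20 m.
Head difference: h(well A) − h(well F) = -149.71 − (-144.20) = -5.51 m.
Hydraulic gradient: i = |Δh| / L = 5.51 / 1836 = 0.00300.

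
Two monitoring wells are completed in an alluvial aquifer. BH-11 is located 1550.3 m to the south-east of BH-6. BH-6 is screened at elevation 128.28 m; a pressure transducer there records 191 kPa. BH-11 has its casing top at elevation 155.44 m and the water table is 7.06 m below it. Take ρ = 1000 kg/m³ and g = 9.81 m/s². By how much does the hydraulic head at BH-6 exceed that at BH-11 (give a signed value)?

Δh ≈ -0.63 m

Pressure head at BH-6: ψ = P/(ρg) = 191×1000 / (1000 × 9.81) = 19.47 m.
Total head at BH-6: h = z + ψ = 128.28 + 19.47 = 147.75 m.
Total head at BH-11: h = 155.44 − 7.06 = 148.38 m.
Head difference: h(BH-6) − h(BH-11) = 147.75 − 148.38 = -0.63 m.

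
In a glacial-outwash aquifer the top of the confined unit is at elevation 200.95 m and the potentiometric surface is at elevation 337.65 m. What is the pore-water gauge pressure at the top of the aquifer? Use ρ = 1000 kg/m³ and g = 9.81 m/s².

Pressure head at the aquifer top: ψ = h − z = 337.65 − 200.95 = 136.70 m.
P = ρgψ = 1000 × 9.81 × 136.70 = 1341027 Pa ≈ 1340 kPa.

P ≈ 1340 kPa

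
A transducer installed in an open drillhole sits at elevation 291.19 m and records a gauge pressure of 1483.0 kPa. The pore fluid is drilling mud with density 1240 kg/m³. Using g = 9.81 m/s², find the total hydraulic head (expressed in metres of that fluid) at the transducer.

ψ = P/(ρg) = 1483.0×1000 / (1240 × 9.81) = 121.91 m.
h = z + ψ = 291.19 + 121.91 = 413.10 m.

h ≈ 413.10 m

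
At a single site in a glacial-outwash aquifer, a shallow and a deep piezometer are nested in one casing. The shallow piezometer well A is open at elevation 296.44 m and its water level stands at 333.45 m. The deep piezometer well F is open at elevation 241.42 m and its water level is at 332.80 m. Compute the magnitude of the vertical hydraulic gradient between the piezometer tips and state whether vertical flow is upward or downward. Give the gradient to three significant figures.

Total head at well A: h = 333.45 m (water level in the standpipe).
Total head at well F: h = 332.80 m.
Δh = h(well A) − h(well F) = 333.45 − 332.80 = 0.65 m.
Vertical separation Δz = 296.44 − 241.42 = 55.02 m.
|i_v| = |Δh| / Δz = 0.65 / 55.02 = 0.0118.
Head is higher in the shallow piezometer, so vertical flow is downward (recharge condition).

|i_v| ≈ 0.0118; vertical flow is downward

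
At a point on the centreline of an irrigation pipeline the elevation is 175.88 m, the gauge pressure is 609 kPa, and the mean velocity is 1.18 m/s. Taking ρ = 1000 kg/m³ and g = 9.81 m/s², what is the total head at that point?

Pressure head ψ = P/(ρg) = 609×1000 / (1000 × 9.81) = 62.08 m.
Velocity head = v²/(2g) = 1.18² / (2 × 9.81) = 0.071 m.
h = z + ψ + v²/(2g) = 175.88 + 62.08 + 0.071 = 238.03 m.

h ≈ 238.03 m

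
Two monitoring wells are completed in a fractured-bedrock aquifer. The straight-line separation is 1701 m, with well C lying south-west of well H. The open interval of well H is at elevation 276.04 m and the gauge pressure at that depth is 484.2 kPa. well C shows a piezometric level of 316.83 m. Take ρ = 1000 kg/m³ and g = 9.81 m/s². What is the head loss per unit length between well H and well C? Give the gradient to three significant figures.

i ≈ 0.00504 m/m

Pressure head at well H: ψ = P/(ρg) = 484.2×1000 / (1000 × 9.81) = 49.36 m.
Total head at well H: h = z + ψ = 276.04 + 49.36 = 325.40 m.
Total head at well C: h = 316.83 m (water level in the piezometer is the total head).
Head difference: h(well H) − h(well C) = 325.40 − 316.83 = 8.57 m.
Hydraulic gradient: i = |Δh| / L = 8.57 / 1701 = 0.00504.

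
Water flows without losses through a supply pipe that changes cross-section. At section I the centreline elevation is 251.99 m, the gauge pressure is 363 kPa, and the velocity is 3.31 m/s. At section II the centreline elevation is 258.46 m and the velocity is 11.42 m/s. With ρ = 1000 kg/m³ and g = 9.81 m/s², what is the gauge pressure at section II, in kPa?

Pressure head at I: ψ₁ = P₁/(ρg) = 363×1000 / (1000 × 9.81) = 37.00 m.
Velocity heads: v₁²/2g = 3.31²/19.62 = 0.558 m; v₂²/2g = 11.42²/19.62 = 6.647 m.
Total head H = z₁ + ψ₁ + v₁²/2g = 251.99 + 37.00 + 0.558 = 289.55 m.
ψ₂ = H − z₂ − v₂²/2g = 289.55 − 258.46 − 6.647 = 24.44 m.
P₂ = ρgψ₂ = 1000 × 9.81 × 24.44 ≈ 240 kPa.

P₂ ≈ 240 kPa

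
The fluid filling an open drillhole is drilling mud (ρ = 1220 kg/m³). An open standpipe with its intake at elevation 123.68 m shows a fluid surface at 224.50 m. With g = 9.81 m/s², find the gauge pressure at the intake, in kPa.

Pressure head ψ = h − z = 224.50 − 123.68 = 100.82 m.
P = ρgψ = 1220 × 9.81 × 100.82 = 1206634 Pa ≈ 1210 kPa.

P ≈ 1210 kPa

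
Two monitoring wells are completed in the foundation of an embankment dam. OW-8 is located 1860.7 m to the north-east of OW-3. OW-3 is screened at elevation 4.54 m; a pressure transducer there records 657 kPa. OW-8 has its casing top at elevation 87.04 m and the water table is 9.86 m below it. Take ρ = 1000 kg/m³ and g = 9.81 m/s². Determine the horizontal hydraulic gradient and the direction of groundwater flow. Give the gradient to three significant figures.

Pressure head at OW-3: ψ = P/(ρg) = 657×1000 / (1000 × 9.81) = 66.97 m.
Total head at OW-3: h = z + ψ = 4.54 + 66.97 = 71.51 m.
Total head at OW-8: h = 87.04 − 9.86 = 77.18 m.
Head difference: h(OW-3) − h(OW-8) = 71.51 − 77.18 = -5.67 m.
Hydraulic gradient: i = |Δh| / L = 5.67 / 1860.7 = 0.00305.
Flow is from higher to lower head: from OW-8 toward OW-3, i.e. toward the south-west.

i ≈ 0.00305; groundwater flows toward the south-west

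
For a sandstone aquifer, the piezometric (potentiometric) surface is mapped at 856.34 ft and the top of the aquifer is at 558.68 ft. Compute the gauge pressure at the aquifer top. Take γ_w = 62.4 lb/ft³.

Pressure head at the aquifer top: ψ = h − z = 856.34 − 558.68 = 297.66 ft.
P = γψ/144 = 62.4 × 297.66 / 144 = 129 psi.

P ≈ 129 psi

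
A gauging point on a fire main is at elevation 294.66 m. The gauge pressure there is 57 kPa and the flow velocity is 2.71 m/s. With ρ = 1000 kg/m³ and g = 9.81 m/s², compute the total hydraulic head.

Pressure head ψ = P/(ρg) = 57×1000 / (1000 × 9.81) = 5.81 m.
Velocity head = v²/(2g) = 2.71² / (2 × 9.81) = 0.374 m.
h = z + ψ + v²/(2g) = 294.66 + 5.81 + 0.374 = 300.84 m.

h ≈ 300.84 m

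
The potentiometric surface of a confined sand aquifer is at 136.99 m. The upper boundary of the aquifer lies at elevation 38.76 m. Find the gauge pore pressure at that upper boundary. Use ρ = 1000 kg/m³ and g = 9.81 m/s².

Pressure head at the aquifer top: ψ = h − z = 136.99 − 38.76 = 98.23 m.
P = ρgψ = 1000 × 9.81 × 98.23 = 963636 Pa ≈ 964 kPa.

P ≈ 964 kPa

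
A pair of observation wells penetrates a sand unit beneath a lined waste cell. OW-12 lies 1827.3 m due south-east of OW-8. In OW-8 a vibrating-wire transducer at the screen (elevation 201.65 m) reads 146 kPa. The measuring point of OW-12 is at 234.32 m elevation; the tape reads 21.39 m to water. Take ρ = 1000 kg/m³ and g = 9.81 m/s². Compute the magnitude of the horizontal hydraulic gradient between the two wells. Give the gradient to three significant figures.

Pressure head at OW-8: ψ = P/(ρg) = 146×1000 / (1000 × 9.81) = 14.88 m.
Total head at OW-8: h = z + ψ = 201.65 + 14.88 = 216.53 m.
Total head at OW-12: h = 234.32 − 21.39 = 212.93 m.
Head difference: h(OW-8) − h(OW-12) = 216.53 − 212.93 = 3.60 m.
Hydraulic gradient: i = |Δh| / L = 3.60 / 1827.3 = 0.00197.

i ≈ 0.00197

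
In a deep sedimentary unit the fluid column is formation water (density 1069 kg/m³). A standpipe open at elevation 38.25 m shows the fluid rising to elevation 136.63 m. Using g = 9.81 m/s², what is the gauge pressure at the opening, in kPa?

P ≈ 1030 kPa

Pressure head ψ = h − z = 136.63 − 38.25 = 98.38 m.
P = ρgψ = 1069 × 9.81 × 98.38 = 1031700 Pa ≈ 1030 kPa.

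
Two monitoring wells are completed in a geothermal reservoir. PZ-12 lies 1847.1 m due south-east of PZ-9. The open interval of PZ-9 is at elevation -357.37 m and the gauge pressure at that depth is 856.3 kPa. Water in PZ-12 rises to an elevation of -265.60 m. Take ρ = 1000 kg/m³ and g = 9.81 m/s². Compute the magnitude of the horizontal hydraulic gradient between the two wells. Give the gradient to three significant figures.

i ≈ 0.00243

Pressure head at PZ-9: ψ = P/(ρg) = 856.3×1000 / (1000 × 9.81) = 87.29 m.
Total head at PZ-9: h = z + ψ = -357.37 + 87.29 = -270.08 m.
Total head at PZ-12: h = -265.60 m (water level in the piezometer is the total head).
Head difference: h(PZ-9) − h(PZ-12) = -270.08 − (-265.60) = -4.48 m.
Hydraulic gradient: i = |Δh| / L = 4.48 / 1847.1 = 0.00243.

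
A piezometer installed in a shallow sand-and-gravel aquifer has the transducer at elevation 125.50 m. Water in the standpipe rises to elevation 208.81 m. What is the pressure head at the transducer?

Total head h = 208.81 m (the water-surface elevation in the piezometer).
Pressure head ψ = h − z = 208.81 − 125.50 = 83.31 m.

ψ ≈ 83.31 m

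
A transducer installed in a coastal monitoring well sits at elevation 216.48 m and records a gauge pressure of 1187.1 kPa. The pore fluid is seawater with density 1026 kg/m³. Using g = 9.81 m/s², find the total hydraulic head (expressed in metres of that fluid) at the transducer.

ψ = P/(ρg) = 1187.1×1000 / (1026 × 9.81) = 117.94 m.
h = z + ψ = 216.48 + 117.94 = 334.42 m.

h ≈ 334.42 m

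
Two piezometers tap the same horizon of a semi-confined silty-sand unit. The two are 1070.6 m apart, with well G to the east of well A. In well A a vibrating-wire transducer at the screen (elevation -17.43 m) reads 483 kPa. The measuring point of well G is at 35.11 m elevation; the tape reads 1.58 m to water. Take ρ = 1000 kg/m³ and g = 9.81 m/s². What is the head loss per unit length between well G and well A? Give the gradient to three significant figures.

Pressure head at well A: ψ = P/(ρg) = 483×1000 / (1000 × 9.81) = 49.24 m.
Total head at well A: h = z + ψ = -17.43 + 49.24 = 31.81 m.
Total head at well G: h = 35.11 − 1.58 = 33.53 m.
Head difference: h(well A) − h(well G) = 31.81 − 33.53 = -1.72 m.
Hydraulic gradient: i = |Δh| / L = 1.72 / 1070.6 = 0.00161.

i ≈ 0.00161 m/m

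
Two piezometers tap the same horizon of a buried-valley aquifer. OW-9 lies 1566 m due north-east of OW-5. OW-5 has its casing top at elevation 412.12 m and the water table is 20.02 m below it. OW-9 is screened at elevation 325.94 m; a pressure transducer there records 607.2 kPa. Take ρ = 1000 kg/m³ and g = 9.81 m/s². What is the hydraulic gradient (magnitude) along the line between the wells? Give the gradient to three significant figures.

Total head at OW-5: h = 412.12 − 20.02 = 392.10 m.
Pressure head at OW-9: ψ = P/(ρg) = 607.2×1000 / (1000 × 9.81) = 61.90 m.
Total head at OW-9: h = z + ψ = 325.94 + 61.90 = 387.84 m.
Head difference: h(OW-5) − h(OW-9) = 392.10 − 387.84 = 4.26 m.
Hydraulic gradient: i = |Δh| / L = 4.26 / 1566 = 0.00272.

i ≈ 0.00272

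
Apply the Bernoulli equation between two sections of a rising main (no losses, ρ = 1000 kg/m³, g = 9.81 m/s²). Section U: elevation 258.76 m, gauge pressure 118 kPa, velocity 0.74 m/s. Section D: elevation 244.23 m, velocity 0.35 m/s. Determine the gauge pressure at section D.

P₂ ≈ 261 kPa

Pressure head at U: ψ₁ = P₁/(ρg) = 118×1000 / (1000 × 9.81) = 12.03 m.
Velocity heads: v₁²/2g = 0.74²/19.62 = 0.028 m; v₂²/2g = 0.35²/19.62 = 0.006 m.
Total head H = z₁ + ψ₁ + v₁²/2g = 258.76 + 12.03 + 0.028 = 270.82 m.
ψ₂ = H − z₂ − v₂²/2g = 270.82 − 244.23 − 0.006 = 26.58 m.
P₂ = ρgψ₂ = 1000 × 9.81 × 26.58 ≈ 261 kPa.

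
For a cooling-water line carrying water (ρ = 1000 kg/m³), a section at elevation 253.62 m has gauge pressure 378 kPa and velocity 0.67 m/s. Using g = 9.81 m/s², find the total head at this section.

h ≈ 292.17 m

Pressure head ψ = P/(ρg) = 378×1000 / (1000 × 9.81) = 38.53 m.
Velocity head = v²/(2g) = 0.67² / (2 × 9.81) = 0.023 m.
h = z + ψ + v²/(2g) = 253.62 + 38.53 + 0.023 = 292.17 m.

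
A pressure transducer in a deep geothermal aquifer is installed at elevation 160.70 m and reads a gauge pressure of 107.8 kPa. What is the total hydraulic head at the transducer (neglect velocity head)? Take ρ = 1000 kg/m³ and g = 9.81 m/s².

h ≈ 171.69 m

ψ = P/(ρg) = 107.8×1000 / (1000 × 9.81) = 10.99 m.
h = z + ψ = 160.70 + 10.99 = 171.69 m.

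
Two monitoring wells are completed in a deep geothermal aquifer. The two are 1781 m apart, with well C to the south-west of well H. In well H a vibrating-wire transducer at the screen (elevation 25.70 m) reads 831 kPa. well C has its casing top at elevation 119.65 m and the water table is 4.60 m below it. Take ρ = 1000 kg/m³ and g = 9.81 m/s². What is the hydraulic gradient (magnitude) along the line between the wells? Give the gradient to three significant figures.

i ≈ 0.00261

Pressure head at well H: ψ = P/(ρg) = 831×1000 / (1000 × 9.81) = 84.71 m.
Total head at well H: h = z + ψ = 25.70 + 84.71 = 110.41 m.
Total head at well C: h = 119.65 − 4.60 = 115.05 m.
Head difference: h(well H) − h(well C) = 110.41 − 115.05 = -4.64 m.
Hydraulic gradient: i = |Δh| / L = 4.64 / 1781 = 0.00261.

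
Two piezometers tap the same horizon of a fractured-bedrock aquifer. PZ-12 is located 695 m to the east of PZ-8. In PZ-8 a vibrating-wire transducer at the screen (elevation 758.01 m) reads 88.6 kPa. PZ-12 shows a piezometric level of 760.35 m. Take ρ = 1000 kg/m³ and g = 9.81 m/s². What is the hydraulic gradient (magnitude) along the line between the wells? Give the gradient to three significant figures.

i ≈ 0.00963

Pressure head at PZ-8: ψ = P/(ρg) = 88.6×1000 / (1000 × 9.81) = 9.03 m.
Total head at PZ-8: h = z + ψ = 758.01 + 9.03 = 767.04 m.
Total head at PZ-12: h = 760.35 m (water level in the piezometer is the total head).
Head difference: h(PZ-8) − h(PZ-12) = 767.04 − 760.35 = 6.69 m.
Hydraulic gradient: i = |Δh| / L = 6.69 / 695 = 0.00963.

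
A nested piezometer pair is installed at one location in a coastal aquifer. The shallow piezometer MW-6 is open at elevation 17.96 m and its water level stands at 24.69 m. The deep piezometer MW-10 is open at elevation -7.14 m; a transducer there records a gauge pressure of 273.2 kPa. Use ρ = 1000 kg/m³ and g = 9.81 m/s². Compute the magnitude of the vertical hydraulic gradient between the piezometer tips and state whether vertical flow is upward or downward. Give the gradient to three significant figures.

Total head at MW-6: h = 24.69 m (water level in the standpipe).
Pressure head at MW-10: ψ = P/(ρg) = 273.2×1000 / (1000 × 9.81) = 27.85 m.
Total head at MW-10: h = z + ψ = -7.14 + 27.85 = 20.71 m.
Δh = h(MW-6) − h(MW-10) = 24.69 − 20.71 = 3.98 m.
Vertical separation Δz = 17.96 − (-7.14) = 25.10 m.
|i_v| = |Δh| / Δz = 3.98 / 25.10 = 0.159.
Head is higher in the shallow piezometer, so vertical flow is downward (recharge condition).

|i_v| ≈ 0.159; vertical flow is downward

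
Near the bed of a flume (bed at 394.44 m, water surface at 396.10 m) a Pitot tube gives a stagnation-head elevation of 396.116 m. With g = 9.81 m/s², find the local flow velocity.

Near the bed, under hydrostatic conditions, the piezometric head (z + ψ) equals the free-surface elevation, 396.10 m.
Velocity head = total − piezometric = 396.116 − 396.10 = 0.016 m.
v = √(2g·h_v) = √(2 × 9.81 × 0.016) = 0.560 m/s.

v ≈ 0.560 m/s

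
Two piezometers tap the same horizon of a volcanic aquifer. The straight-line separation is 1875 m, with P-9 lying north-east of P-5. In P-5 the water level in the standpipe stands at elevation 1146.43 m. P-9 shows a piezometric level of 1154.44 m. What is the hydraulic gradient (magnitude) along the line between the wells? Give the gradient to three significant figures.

Total head at P-5: h = 1146.43 m (water level in the piezometer is the total head).
Total head at P-9: h = 1154.44 m (water level in the piezometer is the total head).
Head difference: h(P-5) − h(P-9) = 1146.43 − 1154.44 = -8.01 m.
Hydraulic gradient: i = |Δh| / L = 8.01 / 1875 = 0.00427.

i ≈ 0.00427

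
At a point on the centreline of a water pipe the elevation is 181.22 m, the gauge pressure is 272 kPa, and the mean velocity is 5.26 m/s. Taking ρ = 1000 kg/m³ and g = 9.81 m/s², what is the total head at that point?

h ≈ 210.36 m

Pressure head ψ = P/(ρg) = 272×1000 / (1000 × 9.81) = 27.73 m.
Velocity head = v²/(2g) = 5.26² / (2 × 9.81) = 1.410 m.
h = z + ψ + v²/(2g) = 181.22 + 27.73 + 1.410 = 210.36 m.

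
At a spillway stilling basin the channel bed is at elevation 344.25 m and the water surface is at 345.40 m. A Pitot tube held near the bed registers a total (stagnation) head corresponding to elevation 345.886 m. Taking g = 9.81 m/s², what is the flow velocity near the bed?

v ≈ 3.09 m/s

Near the bed, under hydrostatic conditions, the piezometric head (z + ψ) equals the free-surface elevation, 345.40 m.
Velocity head = total − piezometric = 345.886 − 345.40 = 0.486 m.
v = √(2g·h_v) = √(2 × 9.81 × 0.486) = 3.09 m/s.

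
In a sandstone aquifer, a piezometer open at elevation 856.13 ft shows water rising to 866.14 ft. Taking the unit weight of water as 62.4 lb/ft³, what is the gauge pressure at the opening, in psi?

Pressure head ψ = h − z = 866.14 − 856.13 = 10.01 ft.
P = γ·ψ / 144 = 62.4 × 10.01 / 144 = 4.34 psi.

P ≈ 4.34 psi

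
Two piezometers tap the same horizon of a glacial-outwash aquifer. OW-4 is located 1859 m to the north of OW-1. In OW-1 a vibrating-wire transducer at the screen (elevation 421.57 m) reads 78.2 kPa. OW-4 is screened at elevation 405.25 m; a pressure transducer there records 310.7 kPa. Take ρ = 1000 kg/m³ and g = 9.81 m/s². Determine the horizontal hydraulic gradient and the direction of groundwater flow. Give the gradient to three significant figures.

i ≈ 0.00397; groundwater flows toward the south

Pressure head at OW-1: ψ = P/(ρg) = 78.2×1000 / (1000 × 9.81) = 7.97 m.
Total head at OW-1: h = z + ψ = 421.57 + 7.97 = 429.54 m.
Pressure head at OW-4: ψ = P/(ρg) = 310.7×1000 / (1000 × 9.81) = 31.67 m.
Total head at OW-4: h = z + ψ = 405.25 + 31.67 = 436.92 m.
Head difference: h(OW-1) − h(OW-4) = 429.54 − 436.92 = -7.38 m.
Hydraulic gradient: i = |Δh| / L = 7.38 / 1859 = 0.00397.
Flow is from higher to lower head: from OW-4 toward OW-1, i.e. toward the south.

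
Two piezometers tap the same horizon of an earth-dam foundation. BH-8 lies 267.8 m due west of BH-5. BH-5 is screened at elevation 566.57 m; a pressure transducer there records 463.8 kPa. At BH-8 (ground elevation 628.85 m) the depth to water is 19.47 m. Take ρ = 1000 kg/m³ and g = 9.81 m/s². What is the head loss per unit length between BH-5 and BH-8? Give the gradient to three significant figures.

Pressure head at BH-5: ψ = P/(ρg) = 463.8×1000 / (1000 × 9.81) = 47.28 m.
Total head at BH-5: h = z + ψ = 566.57 + 47.28 = 613.85 m.
Total head at BH-8: h = 628.85 − 19.47 = 609.38 m.
Head difference: h(BH-5) − h(BH-8) = 613.85 − 609.38 = 4.47 m.
Hydraulic gradient: i = |Δh| / L = 4.47 / 267.8 = 0.0167.

i ≈ 0.0167 m/m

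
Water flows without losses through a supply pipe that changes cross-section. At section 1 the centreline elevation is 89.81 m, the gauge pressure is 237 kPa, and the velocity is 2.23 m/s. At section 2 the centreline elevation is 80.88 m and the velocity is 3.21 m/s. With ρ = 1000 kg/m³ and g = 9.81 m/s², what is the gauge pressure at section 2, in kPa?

Pressure head at 1: ψ₁ = P₁/(ρg) = 237×1000 / (1000 × 9.81) = 24.16 m.
Velocity heads: v₁²/2g = 2.23²/19.62 = 0.253 m; v₂²/2g = 3.21²/19.62 = 0.525 m.
Total head H = z₁ + ψ₁ + v₁²/2g = 89.81 + 24.16 + 0.253 = 114.22 m.
ψ₂ = H − z₂ − v₂²/2g = 114.22 − 80.88 − 0.525 = 32.82 m.
P₂ = ρgψ₂ = 1000 × 9.81 × 32.82 ≈ 322 kPa.

P₂ ≈ 322 kPa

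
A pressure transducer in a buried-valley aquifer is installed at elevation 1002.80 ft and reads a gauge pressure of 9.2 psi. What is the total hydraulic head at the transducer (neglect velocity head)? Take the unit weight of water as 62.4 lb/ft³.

ψ = 144·P/γ = 144 × 9.2 / 62.4 = 21.23 ft.
h = z + ψ = 1002.80 + 21.23 = 1024.03 ft.

h ≈ 1024.03 ft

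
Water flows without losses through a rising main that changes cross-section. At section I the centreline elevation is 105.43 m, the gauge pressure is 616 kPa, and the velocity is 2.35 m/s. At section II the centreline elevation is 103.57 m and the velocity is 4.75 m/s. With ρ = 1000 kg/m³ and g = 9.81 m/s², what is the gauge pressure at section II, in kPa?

Pressure head at I: ψ₁ = P₁/(ρg) = 616×1000 / (1000 × 9.81) = 62.79 m.
Velocity heads: v₁²/2g = 2.35²/19.62 = 0.281 m; v₂²/2g = 4.75²/19.62 = 1.150 m.
Total head H = z₁ + ψ₁ + v₁²/2g = 105.43 + 62.79 + 0.281 = 168.50 m.
ψ₂ = H − z₂ − v₂²/2g = 168.50 − 103.57 − 1.150 = 63.78 m.
P₂ = ρgψ₂ = 1000 × 9.81 × 63.78 ≈ 626 kPa.

P₂ ≈ 626 kPa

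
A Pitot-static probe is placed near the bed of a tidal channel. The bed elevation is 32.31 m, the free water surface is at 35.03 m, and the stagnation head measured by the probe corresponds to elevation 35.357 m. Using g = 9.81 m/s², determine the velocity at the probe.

Near the bed, under hydrostatic conditions, the piezometric head (z + ψ) equals the free-surface elevation, 35.03 m.
Velocity head = total − piezometric = 35.357 − 35.03 = 0.327 m.
v = √(2g·h_v) = √(2 × 9.81 × 0.327) = 2.53 m/s.

v ≈ 2.53 m/s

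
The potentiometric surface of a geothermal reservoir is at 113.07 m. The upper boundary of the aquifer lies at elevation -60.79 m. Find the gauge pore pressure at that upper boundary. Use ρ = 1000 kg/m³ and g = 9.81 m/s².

Pressure head at the aquifer top: ψ = h − z = 113.07 − (-60.79) = 173.86 m.
P = ρgψ = 1000 × 9.81 × 173.86 = 1705567 Pa ≈ 1710 kPa.

P ≈ 1710 kPa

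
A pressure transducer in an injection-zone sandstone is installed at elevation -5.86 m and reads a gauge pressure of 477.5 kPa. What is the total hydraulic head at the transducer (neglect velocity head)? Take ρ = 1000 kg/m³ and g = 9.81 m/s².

ψ = P/(ρg) = 477.5×1000 / (1000 × 9.81) = 48.67 m.
h = z + ψ = -5.86 + 48.67 = 42.81 m.

h ≈ 42.81 m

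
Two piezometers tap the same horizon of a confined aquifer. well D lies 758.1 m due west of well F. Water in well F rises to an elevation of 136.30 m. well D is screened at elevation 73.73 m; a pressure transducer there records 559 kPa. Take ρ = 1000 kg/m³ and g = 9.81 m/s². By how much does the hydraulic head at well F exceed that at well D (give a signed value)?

Total head at well F: h = 136.30 m (water level in the piezometer is the total head).
Pressure head at well D: ψ = P/(ρg) = 559×1000 / (1000 × 9.81) = 56.98 m.
Total head at well D: h = z + ψ = 73.73 + 56.98 = 130.71 m.
Head difference: h(well F) − h(well D) = 136.30 − 130.71 = 5.59 m.

Δh ≈ 5.59 m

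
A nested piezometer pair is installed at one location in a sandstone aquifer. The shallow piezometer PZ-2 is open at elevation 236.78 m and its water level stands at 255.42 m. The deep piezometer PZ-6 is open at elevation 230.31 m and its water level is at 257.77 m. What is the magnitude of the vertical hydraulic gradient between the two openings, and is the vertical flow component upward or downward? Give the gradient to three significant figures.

Total head at PZ-2: h = 255.42 m (water level in the standpipe).
Total head at PZ-6: h = 257.77 m.
Δh = h(PZ-2) − h(PZ-6) = 255.42 − 257.77 = -2.35 m.
Vertical separation Δz = 236.78 − 230.31 = 6.47 m.
|i_v| = |Δh| / Δz = 2.35 / 6.47 = 0.363.
Head is higher in the deep piezometer, so vertical flow is upward (discharge condition).

|i_v| ≈ 0.363; vertical flow is upward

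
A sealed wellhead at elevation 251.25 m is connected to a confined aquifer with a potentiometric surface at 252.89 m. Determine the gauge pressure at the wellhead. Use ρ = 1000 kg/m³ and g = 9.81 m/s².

P ≈ 16.1 kPa

Head above the cap: Δh = 252.89 − 251.25 = 1.64 m.
P = ρgΔh = 1000 × 9.81 × 1.64 = 16088 Pa ≈ 16.1 kPa.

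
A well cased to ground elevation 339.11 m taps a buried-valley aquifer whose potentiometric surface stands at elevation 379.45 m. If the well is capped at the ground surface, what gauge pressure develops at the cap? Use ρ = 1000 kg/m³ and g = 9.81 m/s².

P ≈ 396 kPa

Head above the cap: Δh = 379.45 − 339.11 = 40.34 m.
P = ρgΔh = 1000 × 9.81 × 40.34 = 395735 Pa ≈ 396 kPa.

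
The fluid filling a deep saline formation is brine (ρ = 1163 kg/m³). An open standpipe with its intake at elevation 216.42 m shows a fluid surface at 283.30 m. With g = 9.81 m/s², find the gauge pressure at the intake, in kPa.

Pressure head ψ = h − z = 283.30 − 216.42 = 66.88 m.
P = ρgψ = 1163 × 9.81 × 66.88 = 763036 Pa ≈ 763 kPa.

P ≈ 763 kPa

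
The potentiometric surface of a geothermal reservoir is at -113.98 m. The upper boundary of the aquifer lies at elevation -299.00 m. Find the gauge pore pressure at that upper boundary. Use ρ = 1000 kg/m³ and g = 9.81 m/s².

Pressure head at the aquifer top: ψ = h − z = -113.98 − (-299.00) = 185.02 m.
P = ρgψ = 1000 × 9.81 × 185.02 = 1815046 Pa ≈ 1820 kPa.

P ≈ 1820 kPa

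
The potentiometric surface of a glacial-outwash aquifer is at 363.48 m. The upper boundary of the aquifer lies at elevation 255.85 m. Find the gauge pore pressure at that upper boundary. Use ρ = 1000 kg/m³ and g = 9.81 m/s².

Pressure head at the aquifer top: ψ = h − z = 363.48 − 255.85 = 107.63 m.
P = ρgψ = 1000 × 9.81 × 107.63 = 1055850 Pa ≈ 1060 kPa.

P ≈ 1060 kPa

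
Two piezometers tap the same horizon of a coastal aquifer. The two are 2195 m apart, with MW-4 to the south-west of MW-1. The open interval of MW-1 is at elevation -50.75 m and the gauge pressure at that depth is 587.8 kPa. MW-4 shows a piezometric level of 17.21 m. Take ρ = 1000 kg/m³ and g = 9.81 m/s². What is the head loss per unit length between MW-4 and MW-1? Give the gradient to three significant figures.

Pressure head at MW-1: ψ = P/(ρg) = 587.8×1000 / (1000 × 9.81) = 59.92 m.
Total head at MW-1: h = z + ψ = -50.75 + 59.92 = 9.17 m.
Total head at MW-4: h = 17.21 m (water level in the piezometer is the total head).
Head difference: h(MW-1) − h(MW-4) = 9.17 − 17.21 = -8.04 m.
Hydraulic gradient: i = |Δh| / L = 8.04 / 2195 = 0.00366.

i ≈ 0.00366 m/m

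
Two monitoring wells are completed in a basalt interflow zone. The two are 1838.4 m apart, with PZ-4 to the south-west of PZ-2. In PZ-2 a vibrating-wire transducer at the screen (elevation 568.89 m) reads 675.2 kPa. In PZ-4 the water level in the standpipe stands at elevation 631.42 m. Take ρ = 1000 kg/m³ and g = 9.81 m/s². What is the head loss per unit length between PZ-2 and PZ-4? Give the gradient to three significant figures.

Pressure head at PZ-2: ψ = P/(ρg) = 675.2×1000 / (1000 × 9.81) = 68.83 m.
Total head at PZ-2: h = z + ψ = 568.89 + 68.83 = 637.72 m.
Total head at PZ-4: h = 631.42 m (water level in the piezometer is the total head).
Head difference: h(PZ-2) − h(PZ-4) = 637.72 − 631.42 = 6.30 m.
Hydraulic gradient: i = |Δh| / L = 6.30 / 1838.4 = 0.00343.

i ≈ 0.00343 m/m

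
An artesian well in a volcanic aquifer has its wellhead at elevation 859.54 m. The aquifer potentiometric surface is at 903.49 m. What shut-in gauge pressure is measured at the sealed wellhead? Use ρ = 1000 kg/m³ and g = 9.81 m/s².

Head above the cap: Δh = 903.49 − 859.54 = 43.95 m.
P = ρgΔh = 1000 × 9.81 × 43.95 = 431150 Pa ≈ 431 kPa.

P ≈ 431 kPa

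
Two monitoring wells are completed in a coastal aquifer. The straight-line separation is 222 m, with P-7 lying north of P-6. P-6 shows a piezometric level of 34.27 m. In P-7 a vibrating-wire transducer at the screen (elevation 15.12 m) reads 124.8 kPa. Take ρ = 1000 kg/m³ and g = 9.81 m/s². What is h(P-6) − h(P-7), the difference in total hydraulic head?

Δh ≈ 6.43 m

Total head at P-6: h = 34.27 m (water level in the piezometer is the total head).
Pressure head at P-7: ψ = P/(ρg) = 124.8×1000 / (1000 × 9.81) = 12.72 m.
Total head at P-7: h = z + ψ = 15.12 + 12.72 = 27.84 m.
Head difference: h(P-6) − h(P-7) = 34.27 − 27.84 = 6.43 m.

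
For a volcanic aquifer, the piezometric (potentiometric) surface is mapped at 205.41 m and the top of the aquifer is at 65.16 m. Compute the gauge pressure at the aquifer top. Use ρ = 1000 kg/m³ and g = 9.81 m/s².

P ≈ 1380 kPa

Pressure head at the aquifer top: ψ = h − z = 205.41 − 65.16 = 140.25 m.
P = ρgψ = 1000 × 9.81 × 140.25 = 1375852 Pa ≈ 1380 kPa.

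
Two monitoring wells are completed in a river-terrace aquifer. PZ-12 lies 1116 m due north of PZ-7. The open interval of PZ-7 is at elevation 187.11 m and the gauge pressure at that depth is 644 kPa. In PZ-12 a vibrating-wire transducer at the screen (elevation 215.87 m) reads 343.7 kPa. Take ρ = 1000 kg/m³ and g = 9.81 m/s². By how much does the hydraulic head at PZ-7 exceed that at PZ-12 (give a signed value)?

Pressure head at PZ-7: ψ = P/(ρg) = 644×1000 / (1000 × 9.81) = 65.65 m.
Total head at PZ-7: h = z + ψ = 187.11 + 65.65 = 252.76 m.
Pressure head at PZ-12: ψ = P/(ρg) = 343.7×1000 / (1000 × 9.81) = 35.04 m.
Total head at PZ-12: h = z + ψ = 215.87 + 35.04 = 250.91 m.
Head difference: h(PZ-7) − h(PZ-12) = 252.76 − 250.91 = 1.85 m.

Δh ≈ 1.85 m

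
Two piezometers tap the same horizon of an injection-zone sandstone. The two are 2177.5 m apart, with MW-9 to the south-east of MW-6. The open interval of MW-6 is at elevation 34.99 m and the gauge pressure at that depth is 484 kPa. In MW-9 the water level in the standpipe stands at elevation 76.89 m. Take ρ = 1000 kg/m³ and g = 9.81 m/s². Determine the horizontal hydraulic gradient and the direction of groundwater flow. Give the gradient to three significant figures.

Pressure head at MW-6: ψ = P/(ρg) = 484×1000 / (1000 × 9.81) = 49.34 m.
Total head at MW-6: h = z + ψ = 34.99 + 49.34 = 84.33 m.
Total head at MW-9: h = 76.89 m (water level in the piezometer is the total head).
Head difference: h(MW-6) − h(MW-9) = 84.33 − 76.89 = 7.44 m.
Hydraulic gradient: i = |Δh| / L = 7.44 / 2177.5 = 0.00342.
Flow is from higher to lower head: from MW-6 toward MW-9, i.e. toward the south-east.

i ≈ 0.00342; groundwater flows toward the south-east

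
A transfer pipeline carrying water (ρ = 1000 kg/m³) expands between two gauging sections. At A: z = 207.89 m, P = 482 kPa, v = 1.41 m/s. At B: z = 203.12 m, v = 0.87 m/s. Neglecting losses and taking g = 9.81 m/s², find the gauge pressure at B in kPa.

P₂ ≈ 529 kPa

Pressure head at A: ψ₁ = P₁/(ρg) = 482×1000 / (1000 × 9.81) = 49.13 m.
Velocity heads: v₁²/2g = 1.41²/19.62 = 0.101 m; v₂²/2g = 0.87²/19.62 = 0.039 m.
Total head H = z₁ + ψ₁ + v₁²/2g = 207.89 + 49.13 + 0.101 = 257.12 m.
ψ₂ = H − z₂ − v₂²/2g = 257.12 − 203.12 − 0.039 = 53.96 m.
P₂ = ρgψ₂ = 1000 × 9.81 × 53.96 ≈ 529 kPa.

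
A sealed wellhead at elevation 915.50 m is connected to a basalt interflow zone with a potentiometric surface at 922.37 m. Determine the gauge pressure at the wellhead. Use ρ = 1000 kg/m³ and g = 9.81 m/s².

P ≈ 67.4 kPa

Head above the cap: Δh = 922.37 − 915.50 = 6.87 m.
P = ρgΔh = 1000 × 9.81 × 6.87 = 67395 Pa ≈ 67.4 kPa.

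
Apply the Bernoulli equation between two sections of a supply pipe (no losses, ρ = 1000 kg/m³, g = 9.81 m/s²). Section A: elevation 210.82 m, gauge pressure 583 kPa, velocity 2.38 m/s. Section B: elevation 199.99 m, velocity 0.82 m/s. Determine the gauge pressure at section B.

P₂ ≈ 692 kPa

Pressure head at A: ψ₁ = P₁/(ρg) = 583×1000 / (1000 × 9.81) = 59.43 m.
Velocity heads: v₁²/2g = 2.38²/19.62 = 0.289 m; v₂²/2g = 0.82²/19.62 = 0.034 m.
Total head H = z₁ + ψ₁ + v₁²/2g = 210.82 + 59.43 + 0.289 = 270.54 m.
ψ₂ = H − z₂ − v₂²/2g = 270.54 − 199.99 − 0.034 = 70.52 m.
P₂ = ρgψ₂ = 1000 × 9.81 × 70.52 ≈ 692 kPa.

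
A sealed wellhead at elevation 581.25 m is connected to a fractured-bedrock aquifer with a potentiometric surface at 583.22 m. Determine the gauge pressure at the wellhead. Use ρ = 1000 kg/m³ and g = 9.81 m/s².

P ≈ 19.3 kPa

Head above the cap: Δh = 583.22 − 581.25 = 1.97 m.
P = ρgΔh = 1000 × 9.81 × 1.97 = 19326 Pa ≈ 19.3 kPa.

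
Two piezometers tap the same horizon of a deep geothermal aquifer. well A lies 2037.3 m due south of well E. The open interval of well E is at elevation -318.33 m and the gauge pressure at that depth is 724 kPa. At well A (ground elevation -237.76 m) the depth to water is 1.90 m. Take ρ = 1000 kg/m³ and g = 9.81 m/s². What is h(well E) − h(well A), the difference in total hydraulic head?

Pressure head at well E: ψ = P/(ρg) = 724×1000 / (1000 × 9.81) = 73.80 m.
Total head at well E: h = z + ψ = -318.33 + 73.80 = -244.53 m.
Total head at well A: h = -237.76 − 1.90 = -239.66 m.
Head difference: h(well E) − h(well A) = -244.53 − (-239.66) = -4.87 m.

Δh ≈ -4.87 m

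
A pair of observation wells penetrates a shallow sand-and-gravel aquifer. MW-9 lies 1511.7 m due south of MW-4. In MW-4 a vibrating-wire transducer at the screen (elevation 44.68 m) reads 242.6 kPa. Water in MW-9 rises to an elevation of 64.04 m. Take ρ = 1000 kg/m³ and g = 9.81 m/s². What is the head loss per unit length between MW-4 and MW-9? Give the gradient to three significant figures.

Pressure head at MW-4: ψ = P/(ρg) = 242.6×1000 / (1000 × 9.81) = 24.73 m.
Total head at MW-4: h = z + ψ = 44.68 + 24.73 = 69.41 m.
Total head at MW-9: h = 64.04 m (water level in the piezometer is the total head).
Head difference: h(MW-4) − h(MW-9) = 69.41 − 64.04 = 5.37 m.
Hydraulic gradient: i = |Δh| / L = 5.37 / 1511.7 = 0.00355.

i ≈ 0.00355 m/m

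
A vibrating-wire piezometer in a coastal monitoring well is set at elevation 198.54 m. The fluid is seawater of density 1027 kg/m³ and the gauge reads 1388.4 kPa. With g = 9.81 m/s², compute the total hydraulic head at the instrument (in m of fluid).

h ≈ 336.35 m

ψ = P/(ρg) = 1388.4×1000 / (1027 × 9.81) = 137.81 m.
h = z + ψ = 198.54 + 137.81 = 336.35 m.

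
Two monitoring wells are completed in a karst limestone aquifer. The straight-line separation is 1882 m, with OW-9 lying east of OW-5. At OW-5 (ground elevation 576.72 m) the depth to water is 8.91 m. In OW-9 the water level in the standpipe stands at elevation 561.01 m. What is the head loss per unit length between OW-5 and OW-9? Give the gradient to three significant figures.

i ≈ 0.00361 m/m

Total head at OW-5: h = 576.72 − 8.91 = 567.81 m.
Total head at OW-9: h = 561.01 m (water level in the piezometer is the total head).
Head difference: h(OW-5) − h(OW-9) = 567.81 − 561.01 = 6.80 m.
Hydraulic gradient: i = |Δh| / L = 6.80 / 1882 = 0.00361.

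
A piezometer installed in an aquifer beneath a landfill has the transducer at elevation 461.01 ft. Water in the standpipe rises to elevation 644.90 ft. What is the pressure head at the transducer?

ψ ≈ 183.89 ft

Total head h = 644.90 ft (the water-surface elevation in the piezometer).
Pressure head ψ = h − z = 644.90 − 461.01 = 183.89 ft.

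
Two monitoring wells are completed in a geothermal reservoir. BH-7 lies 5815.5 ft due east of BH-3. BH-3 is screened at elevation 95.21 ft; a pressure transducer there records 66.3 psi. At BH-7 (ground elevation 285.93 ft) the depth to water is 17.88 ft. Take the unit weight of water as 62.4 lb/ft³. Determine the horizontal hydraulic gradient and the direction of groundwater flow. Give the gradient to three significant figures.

Pressure head at BH-3: ψ = 144·P/γ = 144 × 66.3 / 62.4 = 153.00 ft.
Total head at BH-3: h = z + ψ = 95.21 + 153.00 = 248.21 ft.
Total head at BH-7: h = 285.93 − 17.88 = 268.05 ft.
Head difference: h(BH-3) − h(BH-7) = 248.21 − 268.05 = -19.84 ft.
Hydraulic gradient: i = |Δh| / L = 19.84 / 5815.5 = 0.00341.
Flow is from higher to lower head: from BH-7 toward BH-3, i.e. toward the west.

i ≈ 0.00341; groundwater flows toward the west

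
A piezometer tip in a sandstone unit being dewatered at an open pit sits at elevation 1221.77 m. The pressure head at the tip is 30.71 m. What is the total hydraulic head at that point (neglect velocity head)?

h ≈ 1252.48 m

h = z + ψ = 1221.77 + 30.71 = 1252.48 m.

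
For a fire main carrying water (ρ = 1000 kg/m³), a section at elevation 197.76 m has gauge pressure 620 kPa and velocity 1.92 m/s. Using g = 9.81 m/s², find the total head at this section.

h ≈ 261.15 m

Pressure head ψ = P/(ρg) = 620×1000 / (1000 × 9.81) = 63.20 m.
Velocity head = v²/(2g) = 1.92² / (2 × 9.81) = 0.188 m.
h = z + ψ + v²/(2g) = 197.76 + 63.20 + 0.188 = 261.15 m.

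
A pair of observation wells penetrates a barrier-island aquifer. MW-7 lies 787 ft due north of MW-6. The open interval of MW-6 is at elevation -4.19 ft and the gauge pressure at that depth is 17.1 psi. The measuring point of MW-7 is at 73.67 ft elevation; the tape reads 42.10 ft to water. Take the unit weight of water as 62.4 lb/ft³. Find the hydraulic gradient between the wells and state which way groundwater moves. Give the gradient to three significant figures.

i ≈ 0.00470; groundwater flows toward the north

Pressure head at MW-6: ψ = 144·P/γ = 144 × 17.1 / 62.4 = 39.46 ft.
Total head at MW-6: h = z + ψ = -4.19 + 39.46 = 35.27 ft.
Total head at MW-7: h = 73.67 − 42.10 = 31.57 ft.
Head difference: h(MW-6) − h(MW-7) = 35.27 − 31.57 = 3.70 ft.
Hydraulic gradient: i = |Δh| / L = 3.70 / 787 = 0.00470.
Flow is from higher to lower head: from MW-6 toward MW-7, i.e. toward the north.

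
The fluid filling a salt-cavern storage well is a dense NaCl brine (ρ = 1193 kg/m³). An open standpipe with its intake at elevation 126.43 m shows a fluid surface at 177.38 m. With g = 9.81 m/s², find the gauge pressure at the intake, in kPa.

Pressure head ψ = h − z = 177.38 − 126.43 = 50.95 m.
P = ρgψ = 1193 × 9.81 × 50.95 = 596285 Pa ≈ 596 kPa.

P ≈ 596 kPa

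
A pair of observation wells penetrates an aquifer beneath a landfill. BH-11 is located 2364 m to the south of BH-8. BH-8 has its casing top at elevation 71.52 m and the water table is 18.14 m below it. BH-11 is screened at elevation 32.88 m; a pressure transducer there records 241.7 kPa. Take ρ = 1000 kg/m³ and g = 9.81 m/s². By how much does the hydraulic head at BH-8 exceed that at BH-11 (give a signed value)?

Total head at BH-8: h = 71.52 − 18.14 = 53.38 m.
Pressure head at BH-11: ψ = P/(ρg) = 241.7×1000 / (1000 × 9.81) = 24.64 m.
Total head at BH-11: h = z + ψ = 32.88 + 24.64 = 57.52 m.
Head difference: h(BH-8) − h(BH-11) = 53.38 − 57.52 = -4.14 m.

Δh ≈ -4.14 m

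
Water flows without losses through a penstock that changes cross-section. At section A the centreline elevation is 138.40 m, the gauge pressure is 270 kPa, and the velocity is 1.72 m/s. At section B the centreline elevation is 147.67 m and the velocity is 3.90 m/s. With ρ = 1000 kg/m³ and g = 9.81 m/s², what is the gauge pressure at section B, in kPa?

P₂ ≈ 173 kPa

Pressure head at A: ψ₁ = P₁/(ρg) = 270×1000 / (1000 × 9.81) = 27.52 m.
Velocity heads: v₁²/2g = 1.72²/19.62 = 0.151 m; v₂²/2g = 3.90²/19.62 = 0.775 m.
Total head H = z₁ + ψ₁ + v₁²/2g = 138.40 + 27.52 + 0.151 = 166.07 m.
ψ₂ = H − z₂ − v₂²/2g = 166.07 − 147.67 − 0.775 = 17.63 m.
P₂ = ρgψ₂ = 1000 × 9.81 × 17.63 ≈ 173 kPa.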